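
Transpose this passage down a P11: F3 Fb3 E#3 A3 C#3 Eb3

C2 Cb2 B#1 E2 G#1 Bb1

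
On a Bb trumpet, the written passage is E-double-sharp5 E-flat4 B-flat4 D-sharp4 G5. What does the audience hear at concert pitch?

D##5 Db4 Ab4 C#4 F5

The Bb trumpet sounds a major second below written, so transpose each written note down a major second.
E##5 gives D##5
Eb4 gives Db4
Bb4 gives Ab4
D#4 gives C#4
G5 gives F5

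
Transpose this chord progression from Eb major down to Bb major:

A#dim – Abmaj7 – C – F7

E#dim Ebmaj7 G C7

Eb major down to Bb major is a perfect fourth; each chord root moves by that interval while the quality stays the same.
A#dim: root A# down a perfect fourth → E#, giving E#dim.
Abmaj7: root Ab down a perfect fourth → Eb, giving Ebmaj7.
C: root C down a perfect fourth → G, giving G.
F7: root F down a perfect fourth → C, giving C7.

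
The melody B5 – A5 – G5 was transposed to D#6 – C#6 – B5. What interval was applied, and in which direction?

Take the first pair: B5 → D#6. B to D spans 3 letter names, so the interval is some kind of third.
B5 to D#6 is 4 semitones, which makes it a major third; the second version is higher, so the direction is up.
Checking another pair — G5 → B5 — gives the same interval.

up a major third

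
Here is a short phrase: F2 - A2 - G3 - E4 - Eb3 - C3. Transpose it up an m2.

F2 → Gb2
A2 → Bb2
G3 → Ab3
E4 → F4
Eb3 → Fb3
C3 → Db3

Gb2 Bb2 Ab3 F4 Fb3 Db3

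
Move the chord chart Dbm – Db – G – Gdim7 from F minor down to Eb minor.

Cbm Cb F Fdim7

F minor down to Eb minor is a major second; each chord root moves by that interval while the quality stays the same.
Dbm: root Db down a major second → Cb, giving Cbm.
Db: root Db down a major second → Cb, giving Cb.
G: root G down a major second → F, giving F.
Gdim7: root G down a major second → F, giving Fdim7.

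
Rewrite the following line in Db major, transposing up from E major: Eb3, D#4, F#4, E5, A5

From E up to Db is a diminished seventh; apply that to each pitch.
Eb3 → Dbb4
D#4 → C5
F#4 → Eb5
E5 → Db6
A5 → Gb6

Dbb4 C5 Eb5 Db6 Gb6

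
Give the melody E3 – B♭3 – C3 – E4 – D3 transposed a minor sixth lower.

G#2 D3 E2 G#3 F#2

E3 gives G#2
Bb3 gives D3
C3 gives E2
E4 gives G#3
D3 gives F#2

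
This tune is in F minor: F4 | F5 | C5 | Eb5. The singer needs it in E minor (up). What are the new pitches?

E5 E6 B5 D6

From F up to E is a major seventh; apply that to each pitch.
F4 to E5
F5 to E6
C5 to B5
Eb5 to D6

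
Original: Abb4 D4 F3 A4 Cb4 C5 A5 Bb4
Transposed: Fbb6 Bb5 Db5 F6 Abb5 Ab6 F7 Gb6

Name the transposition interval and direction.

up a minor thirteenth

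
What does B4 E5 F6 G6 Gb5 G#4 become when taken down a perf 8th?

B4: an octave down reaches B, and 12 semitones makes it B3.
E5: an octave down reaches E, and 12 semitones makes it E4.
F6 down a perfect octave is F5.
A perfect octave down from G6 gives G5.
A perfect octave down from Gb5 gives Gb4.
G#4: an octave down reaches G, and 12 semitones makes it G#3.

B3 E4 F5 G5 Gb4 G#3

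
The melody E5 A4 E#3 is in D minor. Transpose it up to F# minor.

G#5 C#5 G##3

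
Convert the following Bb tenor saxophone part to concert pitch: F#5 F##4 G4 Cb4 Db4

E4 E#3 F3 Bbb2 Cb3

The Bb tenor saxophone sounds a major ninth below written, so transpose each written note down a major ninth.
F#5 -> E4
F##4 -> E#3
G4 -> F3
Cb4 -> Bbb2
Db4 -> Cb3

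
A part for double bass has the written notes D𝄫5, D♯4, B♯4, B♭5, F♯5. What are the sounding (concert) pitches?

The double bass sounds a perfect octave below written, so transpose each written note down a perfect octave.
Dbb5 → Dbb4
D#4 → D#3
B#4 → B#3
Bb5 → Bb4
F#5 → F#4

Dbb4 D#3 B#3 Bb4 F#4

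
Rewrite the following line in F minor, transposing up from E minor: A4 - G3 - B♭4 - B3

E minor to F minor up is a minor second, so every note moves up by that interval.
A4 -> Bb4
G3 -> Ab3
Bb4 -> Cb5
B3 -> C4

Bb4 Ab3 Cb5 C4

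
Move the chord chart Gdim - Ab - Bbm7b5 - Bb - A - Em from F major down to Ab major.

Bbdim Cb Dbm7b5 Db C Gm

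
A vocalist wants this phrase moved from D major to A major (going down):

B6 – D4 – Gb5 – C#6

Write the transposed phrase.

From D down to A is a perfect fourth; apply that to each pitch.
B6 -> F#6
D4 -> A3
Gb5 -> Db5
C#6 -> G#5

F#6 A3 Db5 G#5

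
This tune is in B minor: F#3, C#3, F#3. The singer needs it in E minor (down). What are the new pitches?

B minor to E minor down is a perfect fifth, so every note moves down by that interval.
F#3 gives B2
C#3 gives F#2
F#3 gives B2

B2 F#2 B2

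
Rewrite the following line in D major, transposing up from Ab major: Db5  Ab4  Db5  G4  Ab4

Ab major to D major up is an augmented fourth, so every note moves up by that interval.
Db5 to G5
Ab4 to D5
Db5 to G5
G4 to C#5
Ab4 to D5

G5 D5 G5 C#5 D5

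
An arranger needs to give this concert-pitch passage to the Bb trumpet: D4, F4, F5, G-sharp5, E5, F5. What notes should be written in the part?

The Bb trumpet sounds a major second below written, so the written part must be a major second above concert — transpose each note up.
D4 becomes E4
F4 becomes G4
F5 becomes G5
G#5 becomes A#5
E5 becomes F#5
F5 becomes G5

E4 G4 G5 A#5 F#5 G5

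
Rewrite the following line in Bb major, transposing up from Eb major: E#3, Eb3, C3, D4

B#3 Bb3 G3 A4

Eb major to Bb major up is a perfect fifth, so every note moves up by that interval.
E#3 -> B#3
Eb3 -> Bb3
C3 -> G3
D4 -> A4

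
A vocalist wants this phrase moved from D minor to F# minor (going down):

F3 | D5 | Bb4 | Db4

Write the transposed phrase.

A2 F#4 D4 F3

D minor to F# minor down is a minor sixth, so every note moves down by that interval.
F3 -> A2
D5 -> F#4
Bb4 -> D4
Db4 -> F3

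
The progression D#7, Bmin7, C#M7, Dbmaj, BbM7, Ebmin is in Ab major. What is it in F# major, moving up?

Ab major up to F# major is an augmented sixth; each chord root moves by that interval while the quality stays the same.
D#7: root D# up an augmented sixth → B##, giving B##7.
Bmin7: root B up an augmented sixth → G##, giving G##min7.
C#M7: root C# up an augmented sixth → A##, giving A##M7.
Dbmaj: root Db up an augmented sixth → B, giving Bmaj.
BbM7: root Bb up an augmented sixth → G#, giving G#M7.
Ebmin: root Eb up an augmented sixth → C#, giving C#min.

B##7 G##min7 A##M7 Bmaj G#M7 C#min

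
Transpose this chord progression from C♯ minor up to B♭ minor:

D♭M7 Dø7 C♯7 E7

C♯ minor up to B♭ minor is a diminished seventh; each chord root moves by that interval while the quality stays the same.
D♭M7: root D♭ up a diminished seventh → Cbb, giving CbbM7.
Dø7: root D up a diminished seventh → Cb, giving Cbø7.
C♯7: root C♯ up a diminished seventh → Bb, giving Bb7.
E7: root E up a diminished seventh → Db, giving Db7.

CbbM7 Cbø7 Bb7 Db7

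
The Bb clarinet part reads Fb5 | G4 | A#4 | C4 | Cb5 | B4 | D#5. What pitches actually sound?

Ebb5 F4 G#4 Bb3 Bbb4 A4 C#5

The Bb clarinet sounds a major second below written, so transpose each written note down a major second.
Fb5 gives Ebb5
G4 gives F4
A#4 gives G#4
C4 gives Bb3
Cb5 gives Bbb4
B4 gives A4
D#5 gives C#5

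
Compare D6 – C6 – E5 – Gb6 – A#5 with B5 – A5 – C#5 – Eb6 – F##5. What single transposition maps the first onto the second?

down a minor third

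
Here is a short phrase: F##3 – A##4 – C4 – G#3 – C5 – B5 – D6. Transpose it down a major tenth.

D#2 F##3 Ab2 E2 Ab3 G4 Bb4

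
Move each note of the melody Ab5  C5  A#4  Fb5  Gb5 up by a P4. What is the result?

Ab5 to Db6
C5 to F5
A#4 to D#5
Fb5 to Bbb5
Gb5 to Cb6

Db6 F5 D#5 Bbb5 Cb6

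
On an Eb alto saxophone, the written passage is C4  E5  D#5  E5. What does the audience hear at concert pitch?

Eb3 G4 F#4 G4

Written C4 on the Eb alto saxophone sounds as Eb3, a major sixth lower; apply that shift to every note.
C4 -> Eb3
E5 -> G4
D#5 -> F#4
E5 -> G4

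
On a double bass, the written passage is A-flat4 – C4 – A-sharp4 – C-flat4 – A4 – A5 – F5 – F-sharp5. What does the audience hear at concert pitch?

Written C4 on the double bass sounds as C3, a perfect octave lower; apply that shift to every note.
Ab4 to Ab3
C4 to C3
A#4 to A#3
Cb4 to Cb3
A4 to A3
A5 to A4
F5 to F4
F#5 to F#4

Ab3 C3 A#3 Cb3 A3 A4 F4 F#4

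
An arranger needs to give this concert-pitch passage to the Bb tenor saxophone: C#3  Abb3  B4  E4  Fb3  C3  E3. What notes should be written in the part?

Written C4 sounds as Bb2 on the Bb tenor saxophone, so concert pitches are written a major ninth up.
C#3 → D#4
Abb3 → Bbb4
B4 → C#6
E4 → F#5
Fb3 → Gb4
C3 → D4
E3 → F#4

D#4 Bbb4 C#6 F#5 Gb4 D4 F#4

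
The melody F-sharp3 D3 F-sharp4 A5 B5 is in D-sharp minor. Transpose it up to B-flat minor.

D-sharp minor to B-flat minor up is a diminished sixth, so every note moves up by that interval.
F#3 → Db4
D3 → Bbb3
F#4 → Db5
A5 → Fb6
B5 → Gb6

Db4 Bbb3 Db5 Fb6 Gb6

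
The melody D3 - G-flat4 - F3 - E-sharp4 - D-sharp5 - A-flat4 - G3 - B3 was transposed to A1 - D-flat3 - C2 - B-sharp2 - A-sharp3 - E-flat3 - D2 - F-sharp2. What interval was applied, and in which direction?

Take the first pair: D3 → A1. D to A spans 11 letter names, so the interval is some kind of eleventh.
A1 to D3 is 17 semitones, which makes it a perfect eleventh; the second version is lower, so the direction is down.
Checking another pair — B3 → F#2 — gives the same interval.

down a perfect eleventh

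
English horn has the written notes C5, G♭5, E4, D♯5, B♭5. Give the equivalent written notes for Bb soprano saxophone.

First find concert pitch: the English horn sounds a perfect fifth below written, so C5 G♭5 E4 D♯5 B♭5 sounds F4 Cb5 A3 G#4 Eb5.
Then write for Bb soprano saxophone: it sounds a major second below written, so the part must be a major second above concert.
F4 → G4
Cb5 → Db5
A3 → B3
G#4 → A#4
Eb5 → F5

G4 Db5 B3 A#4 F5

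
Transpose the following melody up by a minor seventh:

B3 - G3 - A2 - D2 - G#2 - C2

A4 F4 G3 C3 F#3 Bb2

B3 up a minor seventh is A4.
A minor seventh up from G3 gives F4.
A minor seventh up from A2 gives G3.
A minor seventh up from D2 gives C3.
A minor seventh up from G#2 gives F#3.
C2 up a minor seventh is Bb2.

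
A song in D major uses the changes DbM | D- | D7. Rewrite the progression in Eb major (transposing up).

EbbM Eb- Eb7

D major up to Eb major is a minor second; each chord root moves by that interval while the quality stays the same.
DbM: root Db up a minor second → Ebb, giving EbbM.
D-: root D up a minor second → Eb, giving Eb-.
D7: root D up a minor second → Eb, giving Eb7.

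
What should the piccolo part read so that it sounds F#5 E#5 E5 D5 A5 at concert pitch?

F#4 E#4 E4 D4 A4

The piccolo sounds a perfect octave above written, so the written part must be a perfect octave below concert — transpose each note down.
F#5 to F#4
E#5 to E#4
E5 to E4
D5 to D4
A5 to A4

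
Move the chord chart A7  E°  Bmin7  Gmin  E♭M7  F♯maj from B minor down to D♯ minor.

B minor down to D♯ minor is a minor sixth; each chord root moves by that interval while the quality stays the same.
A7: root A down a minor sixth → C#, giving C#7.
E°: root E down a minor sixth → G#, giving G#°.
Bmin7: root B down a minor sixth → D#, giving D#min7.
Gmin: root G down a minor sixth → B, giving Bmin.
E♭M7: root E♭ down a minor sixth → G, giving GM7.
F♯maj: root F♯ down a minor sixth → A#, giving A#maj.

C#7 G#° D#min7 Bmin GM7 A#maj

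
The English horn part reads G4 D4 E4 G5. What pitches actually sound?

C4 G3 A3 C5

Written C4 on the English horn sounds as F3, a perfect fifth lower; apply that shift to every note.
G4 to C4
D4 to G3
E4 to A3
G5 to C5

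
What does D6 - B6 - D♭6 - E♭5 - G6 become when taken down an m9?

D6 to C#5
B6 to A#5
Db6 to C5
Eb5 to D4
G6 to F#5

C#5 A#5 C5 D4 F#5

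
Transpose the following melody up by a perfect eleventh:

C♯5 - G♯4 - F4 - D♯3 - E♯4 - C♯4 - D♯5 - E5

F#6 C#6 Bb5 G#4 A#5 F#5 G#6 A6

A perfect eleventh up from C#5 gives F#6.
G#4 up a perfect eleventh is C#6.
F4 up a perfect eleventh is Bb5.
D#3 up a perfect eleventh is G#4.
E#4 up a perfect eleventh is A#5.
C#4 up a perfect eleventh is F#5.
D#5 up a perfect eleventh is G#6.
A perfect eleventh up from E5 gives A6.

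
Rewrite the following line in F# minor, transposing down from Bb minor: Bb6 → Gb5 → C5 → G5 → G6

F#6 D5 G#4 D#5 D#6

Bb minor to F# minor down is a diminished fourth, so every note moves down by that interval.
Bb6 to F#6
Gb5 to D5
C5 to G#4
G5 to D#5
G6 to D#6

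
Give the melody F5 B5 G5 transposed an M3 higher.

A5 D#6 B5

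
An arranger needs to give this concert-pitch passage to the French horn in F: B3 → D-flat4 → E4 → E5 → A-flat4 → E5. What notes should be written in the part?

F#4 Ab4 B4 B5 Eb5 B5

The French horn in F sounds a perfect fifth below written, so the written part must be a perfect fifth above concert — transpose each note up.
B3 gives F#4
Db4 gives Ab4
E4 gives B4
E5 gives B5
Ab4 gives Eb5
E5 gives B5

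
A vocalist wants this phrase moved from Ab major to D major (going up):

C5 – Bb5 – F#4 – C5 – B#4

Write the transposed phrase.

F#5 E6 B#4 F#5 E##5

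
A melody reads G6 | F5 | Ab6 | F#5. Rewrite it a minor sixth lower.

B5 A4 C6 A#4

G6: a sixth down reaches B, and 8 semitones makes it B5.
A minor sixth down from F5 gives A4.
Ab6: a sixth down reaches C, and 8 semitones makes it C6.
A minor sixth down from F#5 gives A#4.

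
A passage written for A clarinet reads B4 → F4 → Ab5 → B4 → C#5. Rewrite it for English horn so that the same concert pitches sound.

D#5 A4 C6 D#5 E#5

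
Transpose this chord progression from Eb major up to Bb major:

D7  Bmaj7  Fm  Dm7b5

Eb major up to Bb major is a perfect fifth; each chord root moves by that interval while the quality stays the same.
D7: root D up a perfect fifth → A, giving A7.
Bmaj7: root B up a perfect fifth → F#, giving F#maj7.
Fm: root F up a perfect fifth → C, giving Cm.
Dm7b5: root D up a perfect fifth → A, giving Am7b5.

A7 F#maj7 Cm Am7b5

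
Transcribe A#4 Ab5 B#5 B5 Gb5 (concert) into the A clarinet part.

Written C4 sounds as A3 on the A clarinet, so concert pitches are written a minor third up.
A#4 to C#5
Ab5 to Cb6
B#5 to D#6
B5 to D6
Gb5 to Bbb5

C#5 Cb6 D#6 D6 Bbb5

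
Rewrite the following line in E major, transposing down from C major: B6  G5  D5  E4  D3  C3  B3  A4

From C down to E is a minor sixth; apply that to each pitch.
B6 becomes D#6
G5 becomes B4
D5 becomes F#4
E4 becomes G#3
D3 becomes F#2
C3 becomes E2
B3 becomes D#3
A4 becomes C#4

D#6 B4 F#4 G#3 F#2 E2 D#3 C#4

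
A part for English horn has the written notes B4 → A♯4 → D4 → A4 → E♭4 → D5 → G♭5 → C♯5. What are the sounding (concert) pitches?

Written C4 on the English horn sounds as F3, a perfect fifth lower; apply that shift to every note.
B4 becomes E4
A#4 becomes D#4
D4 becomes G3
A4 becomes D4
Eb4 becomes Ab3
D5 becomes G4
Gb5 becomes Cb5
C#5 becomes F#4

E4 D#4 G3 D4 Ab3 G4 Cb5 F#4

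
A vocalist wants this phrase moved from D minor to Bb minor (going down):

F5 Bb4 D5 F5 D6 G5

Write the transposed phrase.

D minor to Bb minor down is a major third, so every note moves down by that interval.
F5 → Db5
Bb4 → Gb4
D5 → Bb4
F5 → Db5
D6 → Bb5
G5 → Eb5

Db5 Gb4 Bb4 Db5 Bb5 Eb5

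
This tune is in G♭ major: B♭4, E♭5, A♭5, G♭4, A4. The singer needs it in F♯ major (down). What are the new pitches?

A#4 D#5 G#5 F#4 G##4

From G♭ down to F♯ is a diminished second; apply that to each pitch.
Bb4 → A#4
Eb5 → D#5
Ab5 → G#5
Gb4 → F#4
A4 → G##4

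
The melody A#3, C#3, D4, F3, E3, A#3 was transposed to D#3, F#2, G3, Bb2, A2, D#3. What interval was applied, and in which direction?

down a perfect fifth

From A#3 to D#3 is 5 letter names — a fifth of some quality.
D#3 to A#3 is 7 semitones, which makes it a perfect fifth; the second version is lower, so the direction is down.
Checking another pair — A#3 → D#3 — gives the same interval.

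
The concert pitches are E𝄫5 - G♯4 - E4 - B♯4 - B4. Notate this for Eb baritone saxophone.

Cb7 E#6 C#6 G##6 G#6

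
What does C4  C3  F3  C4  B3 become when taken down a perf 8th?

C3 C2 F2 C3 B2

A perfect octave down from C4 gives C3.
C3: an octave down reaches C, and 12 semitones makes it C2.
A perfect octave down from F3 gives F2.
A perfect octave down from C4 gives C3.
B3 down a perfect octave is B2.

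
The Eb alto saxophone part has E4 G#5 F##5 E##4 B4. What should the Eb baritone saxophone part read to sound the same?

First find concert pitch: the Eb alto saxophone sounds a major sixth below written, so E4 G#5 F##5 E##4 B4 sounds G3 B4 A#4 G##3 D4.
Then write for Eb baritone saxophone: it sounds a major thirteenth below written, so the part must be a major thirteenth above concert.
G3 → E5
B4 → G#6
A#4 → F##6
G##3 → E##5
D4 → B5

E5 G#6 F##6 E##5 B5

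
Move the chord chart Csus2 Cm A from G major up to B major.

Esus2 Em C#

G major up to B major is a major third; each chord root moves by that interval while the quality stays the same.
Csus2: root C up a major third → E, giving Esus2.
Cm: root C up a major third → E, giving Em.
A: root A up a major third → C#, giving C#.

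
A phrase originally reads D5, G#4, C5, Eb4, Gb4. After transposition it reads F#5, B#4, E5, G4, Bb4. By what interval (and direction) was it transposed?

up a major third

Take the first pair: D5 → F#5. D to F spans 3 letter names, so the interval is some kind of third.
D5 to F#5 is 4 semitones, which makes it a major third; the second version is higher, so the direction is up.
Checking another pair — Gb4 → Bb4 — gives the same interval.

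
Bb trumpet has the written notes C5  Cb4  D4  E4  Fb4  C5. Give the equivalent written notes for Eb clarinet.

G4 Gb3 A3 B3 Cb4 G4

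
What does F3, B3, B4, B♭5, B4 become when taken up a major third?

F3 up a major third is A3.
A major third up from B3 gives D#4.
B4: a third up reaches D, and 4 semitones makes it D#5.
Bb5 up a major third is D6.
B4: a third up reaches D, and 4 semitones makes it D#5.

A3 D#4 D#5 D6 D#5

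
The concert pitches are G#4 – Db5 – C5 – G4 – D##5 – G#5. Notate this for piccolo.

The piccolo sounds a perfect octave above written, so the written part must be a perfect octave below concert — transpose each note down.
G#4 → G#3
Db5 → Db4
C5 → C4
G4 → G3
D##5 → D##4
G#5 → G#4

G#3 Db4 C4 G3 D##4 G#4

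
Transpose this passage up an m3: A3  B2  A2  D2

A minor third up from A3 gives C4.
B2: a third up reaches D, and 3 semitones makes it D3.
A2: a third up reaches C, and 3 semitones makes it C3.
D2 up a minor third is F2.

C4 D3 C3 F2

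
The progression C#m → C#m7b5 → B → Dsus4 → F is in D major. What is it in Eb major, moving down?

Dm Dm7b5 C Ebsus4 Gb

D major down to Eb major is a major seventh; each chord root moves by that interval while the quality stays the same.
C#m: root C# down a major seventh → D, giving Dm.
C#m7b5: root C# down a major seventh → D, giving Dm7b5.
B: root B down a major seventh → C, giving C.
Dsus4: root D down a major seventh → Eb, giving Ebsus4.
F: root F down a major seventh → Gb, giving Gb.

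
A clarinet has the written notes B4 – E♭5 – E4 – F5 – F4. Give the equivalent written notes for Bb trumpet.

A#4 D5 D#4 E5 E4

First find concert pitch: the A clarinet sounds a minor third below written, so B4 E♭5 E4 F5 F4 sounds G#4 C5 C#4 D5 D4.
Then write for Bb trumpet: it sounds a major second below written, so the part must be a major second above concert.
G#4 → A#4
C5 → D5
C#4 → D#4
D5 → E5
D4 → E4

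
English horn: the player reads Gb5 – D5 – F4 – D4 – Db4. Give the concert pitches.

Cb5 G4 Bb3 G3 Gb3

Written C4 on the English horn sounds as F3, a perfect fifth lower; apply that shift to every note.
Gb5 → Cb5
D5 → G4
F4 → Bb3
D4 → G3
Db4 → Gb3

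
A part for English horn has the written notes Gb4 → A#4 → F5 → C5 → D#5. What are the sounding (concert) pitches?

Cb4 D#4 Bb4 F4 G#4

The English horn sounds a perfect fifth below written, so transpose each written note down a perfect fifth.
Gb4 gives Cb4
A#4 gives D#4
F5 gives Bb4
C5 gives F4
D#5 gives G#4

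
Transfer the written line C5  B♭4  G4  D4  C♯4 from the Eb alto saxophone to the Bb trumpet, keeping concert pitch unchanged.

First find concert pitch: the Eb alto saxophone sounds a major sixth below written, so C5 B♭4 G4 D4 C♯4 sounds Eb4 Db4 Bb3 F3 E3.
Then write for Bb trumpet: it sounds a major second below written, so the part must be a major second above concert.
Eb4 → F4
Db4 → Eb4
Bb3 → C4
F3 → G3
E3 → F#3

F4 Eb4 C4 G3 F#3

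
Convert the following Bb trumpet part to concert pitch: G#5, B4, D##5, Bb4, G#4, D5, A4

The Bb trumpet sounds a major second below written, so transpose each written note down a major second.
G#5 → F#5
B4 → A4
D##5 → C##5
Bb4 → Ab4
G#4 → F#4
D5 → C5
A4 → G4

F#5 A4 C##5 Ab4 F#4 C5 G4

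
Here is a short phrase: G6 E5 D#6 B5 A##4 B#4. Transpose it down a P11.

D5 B3 A#4 F#4 E##3 F##3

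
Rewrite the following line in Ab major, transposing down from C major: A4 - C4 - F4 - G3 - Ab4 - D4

F4 Ab3 Db4 Eb3 Fb4 Bb3

From C down to Ab is a major third; apply that to each pitch.
A4 → F4
C4 → Ab3
F4 → Db4
G3 → Eb3
Ab4 → Fb4
D4 → Bb3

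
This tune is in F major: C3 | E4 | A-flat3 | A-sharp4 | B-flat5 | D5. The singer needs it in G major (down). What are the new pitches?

D2 F#3 Bb2 B#3 C5 E4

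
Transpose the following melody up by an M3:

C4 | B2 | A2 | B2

C4 up a major third is E4.
B2 up a major third is D#3.
A2 up a major third is C#3.
A major third up from B2 gives D#3.

E4 D#3 C#3 D#3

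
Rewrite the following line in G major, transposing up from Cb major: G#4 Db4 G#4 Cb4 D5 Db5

D##5 A4 D##5 G4 A#5 A5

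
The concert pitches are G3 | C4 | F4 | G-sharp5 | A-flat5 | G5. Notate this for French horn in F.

D4 G4 C5 D#6 Eb6 D6

Written C4 sounds as F3 on the French horn in F, so concert pitches are written a perfect fifth up.
G3 -> D4
C4 -> G4
F4 -> C5
G#5 -> D#6
Ab5 -> Eb6
G5 -> D6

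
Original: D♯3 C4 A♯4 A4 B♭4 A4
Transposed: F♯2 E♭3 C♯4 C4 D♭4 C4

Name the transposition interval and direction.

From D#3 to F#2 is 6 letter names — a sixth of some quality.
F#2 to D#3 is 9 semitones, which makes it a major sixth; the second version is lower, so the direction is down.
Checking another pair — A4 → C4 — gives the same interval.

down a major sixth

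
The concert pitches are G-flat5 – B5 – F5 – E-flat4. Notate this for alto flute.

The alto flute sounds a perfect fourth below written, so the written part must be a perfect fourth above concert — transpose each note up.
Gb5 gives Cb6
B5 gives E6
F5 gives Bb5
Eb4 gives Ab4

Cb6 E6 Bb5 Ab4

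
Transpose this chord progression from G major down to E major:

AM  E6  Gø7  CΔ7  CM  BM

F#M C#6 Eø7 AΔ7 AM G#M

G major down to E major is a minor third; each chord root moves by that interval while the quality stays the same.
AM: root A down a minor third → F#, giving F#M.
E6: root E down a minor third → C#, giving C#6.
Gø7: root G down a minor third → E, giving Eø7.
CΔ7: root C down a minor third → A, giving AΔ7.
CM: root C down a minor third → A, giving AM.
BM: root B down a minor third → G#, giving G#M.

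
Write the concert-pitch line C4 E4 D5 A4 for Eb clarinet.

The Eb clarinet sounds a minor third above written, so the written part must be a minor third below concert — transpose each note down.
C4 becomes A3
E4 becomes C#4
D5 becomes B4
A4 becomes F#4

A3 C#4 B4 F#4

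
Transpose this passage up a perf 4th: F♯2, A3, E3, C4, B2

F#2 up a perfect fourth is B2.
A3 up a perfect fourth is D4.
E3 up a perfect fourth is A3.
A perfect fourth up from C4 gives F4.
B2: a fourth up reaches E, and 5 semitones makes it E3.

B2 D4 A3 F4 E3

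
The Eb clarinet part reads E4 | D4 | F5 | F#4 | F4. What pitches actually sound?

G4 F4 Ab5 A4 Ab4

The Eb clarinet sounds a minor third above written, so transpose each written note up a minor third.
E4 → G4
D4 → F4
F5 → Ab5
F#4 → A4
F4 → Ab4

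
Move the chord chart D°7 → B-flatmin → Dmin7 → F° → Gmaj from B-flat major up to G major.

B-flat major up to G major is a major sixth; each chord root moves by that interval while the quality stays the same.
D°7: root D up a major sixth → B, giving B°7.
B-flatmin: root B-flat up a major sixth → G, giving Gmin.
Dmin7: root D up a major sixth → B, giving Bmin7.
F°: root F up a major sixth → D, giving D°.
Gmaj: root G up a major sixth → E, giving Emaj.

B°7 Gmin Bmin7 D° Emaj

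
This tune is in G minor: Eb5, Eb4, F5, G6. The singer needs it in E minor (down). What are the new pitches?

C5 C4 D5 E6

From G down to E is a minor third; apply that to each pitch.
Eb5 -> C5
Eb4 -> C4
F5 -> D5
G6 -> E6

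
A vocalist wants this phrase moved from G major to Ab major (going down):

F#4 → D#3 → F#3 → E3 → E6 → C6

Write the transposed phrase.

G3 E2 G2 F2 F5 Db5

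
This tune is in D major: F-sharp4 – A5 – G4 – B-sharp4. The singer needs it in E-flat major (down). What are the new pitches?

G3 Bb4 Ab3 C#4

D major to E-flat major down is a major seventh, so every note moves down by that interval.
F#4 to G3
A5 to Bb4
G4 to Ab3
B#4 to C#4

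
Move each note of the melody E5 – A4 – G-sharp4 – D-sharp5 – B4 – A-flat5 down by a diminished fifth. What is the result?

E5 becomes A#4
A4 becomes D#4
G#4 becomes C##4
D#5 becomes G##4
B4 becomes E#4
Ab5 becomes D5

A#4 D#4 C##4 G##4 E#4 D5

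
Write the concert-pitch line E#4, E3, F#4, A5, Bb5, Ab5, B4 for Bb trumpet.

F##4 F#3 G#4 B5 C6 Bb5 C#5

Written C4 sounds as Bb3 on the Bb trumpet, so concert pitches are written a major second up.
E#4 becomes F##4
E3 becomes F#3
F#4 becomes G#4
A5 becomes B5
Bb5 becomes C6
Ab5 becomes Bb5
B4 becomes C#5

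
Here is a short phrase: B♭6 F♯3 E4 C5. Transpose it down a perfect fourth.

F6 C#3 B3 G4

Bb6 down a perfect fourth is F6.
F#3: a fourth down reaches C, and 5 semitones makes it C#3.
E4: a fourth down reaches B, and 5 semitones makes it B3.
C5: a fourth down reaches G, and 5 semitones makes it G4.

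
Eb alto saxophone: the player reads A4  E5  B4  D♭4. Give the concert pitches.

Written C4 on the Eb alto saxophone sounds as Eb3, a major sixth lower; apply that shift to every note.
A4 → C4
E5 → G4
B4 → D4
Db4 → Fb3

C4 G4 D4 Fb3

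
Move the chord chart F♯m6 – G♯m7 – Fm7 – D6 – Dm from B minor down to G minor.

Dm6 Em7 Dbm7 Bb6 Bbm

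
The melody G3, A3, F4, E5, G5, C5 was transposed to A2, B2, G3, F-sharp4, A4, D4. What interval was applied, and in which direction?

down a minor seventh

Take the first pair: G3 → A2. G to A spans 7 letter names, so the interval is some kind of seventh.
A2 to G3 is 10 semitones, which makes it a minor seventh; the second version is lower, so the direction is down.
Checking another pair — C5 → D4 — gives the same interval.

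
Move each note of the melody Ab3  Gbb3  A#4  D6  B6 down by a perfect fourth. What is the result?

Eb3 Dbb3 E#4 A5 F#6

Ab3 → Eb3
Gbb3 → Dbb3
A#4 → E#4
D6 → A5
B6 → F#6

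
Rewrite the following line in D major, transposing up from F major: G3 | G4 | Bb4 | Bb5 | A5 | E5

From F up to D is a major sixth; apply that to each pitch.
G3 -> E4
G4 -> E5
Bb4 -> G5
Bb5 -> G6
A5 -> F#6
E5 -> C#6

E4 E5 G5 G6 F#6 C#6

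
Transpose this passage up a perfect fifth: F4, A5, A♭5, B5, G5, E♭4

C5 E6 Eb6 F#6 D6 Bb4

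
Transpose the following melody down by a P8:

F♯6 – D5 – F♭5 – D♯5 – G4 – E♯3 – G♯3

A perfect octave down from F#6 gives F#5.
D5 down a perfect octave is D4.
Fb5 down a perfect octave is Fb4.
A perfect octave down from D#5 gives D#4.
A perfect octave down from G4 gives G3.
E#3 down a perfect octave is E#2.
A perfect octave down from G#3 gives G#2.

F#5 D4 Fb4 D#4 G3 E#2 G#2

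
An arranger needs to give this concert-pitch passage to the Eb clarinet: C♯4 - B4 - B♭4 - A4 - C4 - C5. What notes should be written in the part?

A#3 G#4 G4 F#4 A3 A4

Written C4 sounds as Eb4 on the Eb clarinet, so concert pitches are written a minor third down.
C#4 gives A#3
B4 gives G#4
Bb4 gives G4
A4 gives F#4
C4 gives A3
C5 gives A4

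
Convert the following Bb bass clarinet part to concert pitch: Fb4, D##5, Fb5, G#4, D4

Ebb3 C##4 Ebb4 F#3 C3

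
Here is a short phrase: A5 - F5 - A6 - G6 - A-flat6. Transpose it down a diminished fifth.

D#5 B4 D#6 C#6 D6

A diminished fifth down from A5 gives D#5.
F5: a fifth down reaches B, and 6 semitones makes it B4.
A diminished fifth down from A6 gives D#6.
G6: a fifth down reaches C, and 6 semitones makes it C#6.
Ab6: a fifth down reaches D, and 6 semitones makes it D6.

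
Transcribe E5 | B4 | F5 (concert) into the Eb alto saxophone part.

Written C4 sounds as Eb3 on the Eb alto saxophone, so concert pitches are written a major sixth up.
E5 becomes C#6
B4 becomes G#5
F5 becomes D6

C#6 G#5 D6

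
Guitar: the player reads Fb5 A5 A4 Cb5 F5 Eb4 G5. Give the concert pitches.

Fb4 A4 A3 Cb4 F4 Eb3 G4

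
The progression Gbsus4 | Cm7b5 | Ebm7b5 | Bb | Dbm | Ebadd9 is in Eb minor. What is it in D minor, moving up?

Eb minor up to D minor is a major seventh; each chord root moves by that interval while the quality stays the same.
Gbsus4: root Gb up a major seventh → F, giving Fsus4.
Cm7b5: root C up a major seventh → B, giving Bm7b5.
Ebm7b5: root Eb up a major seventh → D, giving Dm7b5.
Bb: root Bb up a major seventh → A, giving A.
Dbm: root Db up a major seventh → C, giving Cm.
Ebadd9: root Eb up a major seventh → D, giving Dadd9.

Fsus4 Bm7b5 Dm7b5 A Cm Dadd9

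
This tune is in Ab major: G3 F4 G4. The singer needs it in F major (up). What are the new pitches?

E4 D5 E5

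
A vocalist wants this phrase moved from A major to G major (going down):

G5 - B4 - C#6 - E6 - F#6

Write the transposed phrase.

From A down to G is a major second; apply that to each pitch.
G5 -> F5
B4 -> A4
C#6 -> B5
E6 -> D6
F#6 -> E6

F5 A4 B5 D6 E6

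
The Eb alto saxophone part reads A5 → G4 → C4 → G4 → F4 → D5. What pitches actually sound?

C5 Bb3 Eb3 Bb3 Ab3 F4

Written C4 on the Eb alto saxophone sounds as Eb3, a major sixth lower; apply that shift to every note.
A5 -> C5
G4 -> Bb3
C4 -> Eb3
G4 -> Bb3
F4 -> Ab3
D5 -> F4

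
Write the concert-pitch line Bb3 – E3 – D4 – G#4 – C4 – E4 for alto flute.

The alto flute sounds a perfect fourth below written, so the written part must be a perfect fourth above concert — transpose each note up.
Bb3 -> Eb4
E3 -> A3
D4 -> G4
G#4 -> C#5
C4 -> F4
E4 -> A4

Eb4 A3 G4 C#5 F4 A4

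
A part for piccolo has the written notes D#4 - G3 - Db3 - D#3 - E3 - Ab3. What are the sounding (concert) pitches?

D#5 G4 Db4 D#4 E4 Ab4

Written C4 on the piccolo sounds as C5, a perfect octave higher; apply that shift to every note.
D#4 becomes D#5
G3 becomes G4
Db3 becomes Db4
D#3 becomes D#4
E3 becomes E4
Ab3 becomes Ab4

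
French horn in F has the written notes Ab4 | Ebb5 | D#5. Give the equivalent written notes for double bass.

Db5 Abb5 G#5

First find concert pitch: the French horn in F sounds a perfect fifth below written, so Ab4 Ebb5 D#5 sounds Db4 Abb4 G#4.
Then write for double bass: it sounds a perfect octave below written, so the part must be a perfect octave above concert.
Db4 → Db5
Abb4 → Abb5
G#4 → G#5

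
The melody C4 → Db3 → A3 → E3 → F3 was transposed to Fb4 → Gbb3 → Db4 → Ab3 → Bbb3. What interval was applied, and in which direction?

From C4 to Fb4 is 4 letter names — a fourth of some quality.
C4 to Fb4 is 4 semitones, which makes it a diminished fourth; the second version is higher, so the direction is up.
Checking another pair — F3 → Bbb3 — gives the same interval.

up a diminished fourth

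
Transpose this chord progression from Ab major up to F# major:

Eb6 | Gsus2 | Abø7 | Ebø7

C#6 E#sus2 F#ø7 C#ø7

Ab major up to F# major is an augmented sixth; each chord root moves by that interval while the quality stays the same.
Eb6: root Eb up an augmented sixth → C#, giving C#6.
Gsus2: root G up an augmented sixth → E#, giving E#sus2.
Abø7: root Ab up an augmented sixth → F#, giving F#ø7.
Ebø7: root Eb up an augmented sixth → C#, giving C#ø7.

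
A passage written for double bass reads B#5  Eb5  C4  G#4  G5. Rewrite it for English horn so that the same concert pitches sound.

First find concert pitch: the double bass sounds a perfect octave below written, so B#5 Eb5 C4 G#4 G5 sounds B#4 Eb4 C3 G#3 G4.
Then write for English horn: it sounds a perfect fifth below written, so the part must be a perfect fifth above concert.
B#4 → F##5
Eb4 → Bb4
C3 → G3
G#3 → D#4
G4 → D5

F##5 Bb4 G3 D#4 D5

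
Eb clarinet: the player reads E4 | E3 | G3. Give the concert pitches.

G4 G3 Bb3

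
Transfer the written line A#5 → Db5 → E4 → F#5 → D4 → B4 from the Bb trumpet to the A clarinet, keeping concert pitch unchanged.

B5 Ebb5 F4 G5 Eb4 C5

First find concert pitch: the Bb trumpet sounds a major second below written, so A#5 Db5 E4 F#5 D4 B4 sounds G#5 Cb5 D4 E5 C4 A4.
Then write for A clarinet: it sounds a minor third below written, so the part must be a minor third above concert.
G#5 → B5
Cb5 → Ebb5
D4 → F4
E5 → G5
C4 → Eb4
A4 → C5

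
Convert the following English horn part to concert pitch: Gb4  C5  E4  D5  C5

Written C4 on the English horn sounds as F3, a perfect fifth lower; apply that shift to every note.
Gb4 -> Cb4
C5 -> F4
E4 -> A3
D5 -> G4
C5 -> F4

Cb4 F4 A3 G4 F4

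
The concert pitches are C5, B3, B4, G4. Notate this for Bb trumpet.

D5 C#4 C#5 A4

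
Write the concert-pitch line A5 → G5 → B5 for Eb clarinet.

F#5 E5 G#5

Written C4 sounds as Eb4 on the Eb clarinet, so concert pitches are written a minor third down.
A5 -> F#5
G5 -> E5
B5 -> G#5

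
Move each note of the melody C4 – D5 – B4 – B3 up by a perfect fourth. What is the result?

F4 G5 E5 E4

C4 gives F4
D5 gives G5
B4 gives E5
B3 gives E4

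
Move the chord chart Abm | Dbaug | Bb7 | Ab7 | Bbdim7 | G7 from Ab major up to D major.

Dm Gaug E7 D7 Edim7 C#7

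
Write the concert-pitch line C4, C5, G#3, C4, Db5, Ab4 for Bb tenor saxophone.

The Bb tenor saxophone sounds a major ninth below written, so the written part must be a major ninth above concert — transpose each note up.
C4 gives D5
C5 gives D6
G#3 gives A#4
C4 gives D5
Db5 gives Eb6
Ab4 gives Bb5

D5 D6 A#4 D5 Eb6 Bb5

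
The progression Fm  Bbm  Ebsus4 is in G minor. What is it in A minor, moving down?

Gm Cm Fsus4

G minor down to A minor is a minor seventh; each chord root moves by that interval while the quality stays the same.
Fm: root F down a minor seventh → G, giving Gm.
Bbm: root Bb down a minor seventh → C, giving Cm.
Ebsus4: root Eb down a minor seventh → F, giving Fsus4.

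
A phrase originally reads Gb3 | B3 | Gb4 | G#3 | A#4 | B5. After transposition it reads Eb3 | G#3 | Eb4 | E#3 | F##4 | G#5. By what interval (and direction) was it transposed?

down a minor third

Take the first pair: Gb3 → Eb3. G to E spans 3 letter names, so the interval is some kind of third.
Eb3 to Gb3 is 3 semitones, which makes it a minor third; the second version is lower, so the direction is down.
Checking another pair — B5 → G#5 — gives the same interval.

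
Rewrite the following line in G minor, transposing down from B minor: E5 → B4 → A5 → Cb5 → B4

From B down to G is a major third; apply that to each pitch.
E5 -> C5
B4 -> G4
A5 -> F5
Cb5 -> Abb4
B4 -> G4

C5 G4 F5 Abb4 G4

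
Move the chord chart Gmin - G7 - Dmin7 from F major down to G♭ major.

Abmin Ab7 Ebmin7

F major down to G♭ major is a major seventh; each chord root moves by that interval while the quality stays the same.
Gmin: root G down a major seventh → Ab, giving Abmin.
G7: root G down a major seventh → Ab, giving Ab7.
Dmin7: root D down a major seventh → Eb, giving Ebmin7.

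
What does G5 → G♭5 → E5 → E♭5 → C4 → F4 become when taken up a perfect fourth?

C6 Cb6 A5 Ab5 F4 Bb4

G5 to C6
Gb5 to Cb6
E5 to A5
Eb5 to Ab5
C4 to F4
F4 to Bb4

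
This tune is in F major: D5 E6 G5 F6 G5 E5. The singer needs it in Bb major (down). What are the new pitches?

G4 A5 C5 Bb5 C5 A4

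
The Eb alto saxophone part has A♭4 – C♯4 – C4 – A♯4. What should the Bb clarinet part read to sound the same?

First find concert pitch: the Eb alto saxophone sounds a major sixth below written, so A♭4 C♯4 C4 A♯4 sounds Cb4 E3 Eb3 C#4.
Then write for Bb clarinet: it sounds a major second below written, so the part must be a major second above concert.
Cb4 → Db4
E3 → F#3
Eb3 → F3
C#4 → D#4

Db4 F#3 F3 D#4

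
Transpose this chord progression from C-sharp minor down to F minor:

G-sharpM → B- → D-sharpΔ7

C-sharp minor down to F minor is an augmented fifth; each chord root moves by that interval while the quality stays the same.
G-sharpM: root G-sharp down an augmented fifth → C, giving CM.
B-: root B down an augmented fifth → Eb, giving Eb-.
D-sharpΔ7: root D-sharp down an augmented fifth → G, giving GΔ7.

CM Eb- GΔ7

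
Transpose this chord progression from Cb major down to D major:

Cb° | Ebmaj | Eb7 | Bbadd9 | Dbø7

D° F#maj F#7 C#add9 Eø7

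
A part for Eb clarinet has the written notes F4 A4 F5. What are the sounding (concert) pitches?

Ab4 C5 Ab5

Written C4 on the Eb clarinet sounds as Eb4, a minor third higher; apply that shift to every note.
F4 gives Ab4
A4 gives C5
F5 gives Ab5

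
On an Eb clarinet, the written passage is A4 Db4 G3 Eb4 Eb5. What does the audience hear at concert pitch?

The Eb clarinet sounds a minor third above written, so transpose each written note up a minor third.
A4 → C5
Db4 → Fb4
G3 → Bb3
Eb4 → Gb4
Eb5 → Gb5

C5 Fb4 Bb3 Gb4 Gb5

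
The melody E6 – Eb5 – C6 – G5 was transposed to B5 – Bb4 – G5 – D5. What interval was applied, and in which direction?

down a perfect fourth

From E6 to B5 is 4 letter names — a fourth of some quality.
B5 to E6 is 5 semitones, which makes it a perfect fourth; the second version is lower, so the direction is down.
Checking another pair — G5 → D5 — gives the same interval.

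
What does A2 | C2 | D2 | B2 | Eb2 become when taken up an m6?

F3 Ab2 Bb2 G3 Cb3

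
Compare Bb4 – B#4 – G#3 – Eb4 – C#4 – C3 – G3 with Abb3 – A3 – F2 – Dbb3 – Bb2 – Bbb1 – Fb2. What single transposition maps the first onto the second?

down an augmented ninth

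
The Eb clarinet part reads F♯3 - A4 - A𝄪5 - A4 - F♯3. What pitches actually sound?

The Eb clarinet sounds a minor third above written, so transpose each written note up a minor third.
F#3 becomes A3
A4 becomes C5
A##5 becomes C##6
A4 becomes C5
F#3 becomes A3

A3 C5 C##6 C5 A3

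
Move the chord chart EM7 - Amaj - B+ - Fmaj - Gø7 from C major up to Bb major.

C major up to Bb major is a minor seventh; each chord root moves by that interval while the quality stays the same.
EM7: root E up a minor seventh → D, giving DM7.
Amaj: root A up a minor seventh → G, giving Gmaj.
B+: root B up a minor seventh → A, giving A+.
Fmaj: root F up a minor seventh → Eb, giving Ebmaj.
Gø7: root G up a minor seventh → F, giving Fø7.

DM7 Gmaj A+ Ebmaj Fø7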